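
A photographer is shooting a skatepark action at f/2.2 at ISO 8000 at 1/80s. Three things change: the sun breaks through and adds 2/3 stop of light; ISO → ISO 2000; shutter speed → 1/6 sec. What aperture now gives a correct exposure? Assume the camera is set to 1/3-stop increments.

f/5

Scene light: 2/3 stop brighter.
ISO: 8000 → 6400 → 5000 → 4000 → 3200 → 2500 → 2000 — 2 stops dropped (darker).
Shutter speed: 1/80 → 1/60 → 1/50 → 1/40 → 1/30 → 1/25 → 1/20 → 1/15 → 1/13 → 1/10 → 1/8 → 1/6 — 3 2/3 stops longer (brighter).
Net so far: 2 1/3 stops brighter. Aperture: f/2.2 → f/2.5 → f/2.8 → f/3.2 → f/3.5 → f/4 → f/4.5 → f/5.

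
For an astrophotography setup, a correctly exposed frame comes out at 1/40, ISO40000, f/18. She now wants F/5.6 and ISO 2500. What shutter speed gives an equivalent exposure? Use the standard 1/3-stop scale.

Aperture: f/18 → f/16 → f/14 → f/13 → f/11 → f/10 → f/9 → f/8 → f/7.1 → f/6.3 → f/5.6 — 3 1/3 stops wider (brighter).
ISO: 40000 → 32000 → 25600 → 20000 → 16000 → 12800 → 10000 → 8000 → 6400 → 5000 → 4000 → 3200 → 2500 — 4 stops lower (darker).
Net change so far: 2/3 stop darker. Offset with the shutter speed: 1/40 → 1/30 → 1/25.

1/25s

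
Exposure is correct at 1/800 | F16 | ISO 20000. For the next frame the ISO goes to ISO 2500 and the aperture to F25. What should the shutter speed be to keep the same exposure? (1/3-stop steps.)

1/40s

ISO: 20000 → 16000 → 12800 → 10000 → 8000 → 6400 → 5000 → 4000 → 3200 → 2500 — 3 stops lower (darker).
Aperture: f/16 → f/18 → f/20 → f/22 → f/25 — 1 1/3 stops narrower (darker).
Net change so far: 4 1/3 stops darker. Offset with the shutter speed: 1/800 → 1/640 → 1/500 → 1/400 → 1/320 → 1/250 → 1/200 → 1/160 → 1/125 → 1/100 → 1/80 → 1/60 → 1/50 → 1/40.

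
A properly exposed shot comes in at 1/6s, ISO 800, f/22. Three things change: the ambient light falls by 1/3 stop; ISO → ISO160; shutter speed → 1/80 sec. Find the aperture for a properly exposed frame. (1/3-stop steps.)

f/2.5

Scene light: 1/3 stop darker.
ISO: 800 → 640 → 500 → 400 → 320 → 250 → 200 → 160 — 2 1/3 stops dropped (darker).
Shutter speed: 1/6 → 1/8 → 1/10 → 1/13 → 1/15 → 1/20 → 1/25 → 1/30 → 1/40 → 1/50 → 1/60 → 1/80 — 3 2/3 stops shorter (darker).
Net so far: 6 1/3 stops darker. Aperture: f/22 → f/20 → f/18 → f/16 → f/14 → f/13 → f/11 → f/10 → f/9 → f/8 → f/7.1 → f/6.3 → f/5.6 → f/5 → f/4.5 → f/4 → f/3.5 → f/3.2 → f/2.8 → f/2.5.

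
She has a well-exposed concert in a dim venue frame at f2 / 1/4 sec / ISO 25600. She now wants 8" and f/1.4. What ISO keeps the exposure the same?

ISO 400

Shutter speed: 1/4 → 1/2 → 1 → 2 → 4 → 8 — 5 stops longer (brighter).
Aperture: f/2 → f/1.4 — 1 stop larger aperture (brighter).
Net change so far: 6 stops brighter. Offset with the ISO: 25600 → 12800 → 6400 → 3200 → 1600 → 800 → 400.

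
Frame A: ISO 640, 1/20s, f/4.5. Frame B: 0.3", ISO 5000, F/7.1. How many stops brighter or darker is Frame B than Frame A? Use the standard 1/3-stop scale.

Aperture: f/4.5 → f/5 → f/5.6 → f/6.3 → f/7.1 — 1 1/3 stops smaller aperture (darker).
Shutter speed: 1/20 → 1/15 → 1/13 → 1/10 → 1/8 → 1/6 → 1/5 → 1/4 → 0.3 — 2 2/3 stops longer (brighter).
ISO: 640 → 800 → 1000 → 1250 → 1600 → 2000 → 2500 → 3200 → 4000 → 5000 — 3 stops higher (brighter).
Net: −1 1/3 +2 2/3 +3 = +4 1/3 stops.

4 1/3 stops brighter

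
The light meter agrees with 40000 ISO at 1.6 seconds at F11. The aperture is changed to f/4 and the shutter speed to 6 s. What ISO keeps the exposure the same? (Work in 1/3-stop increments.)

ISO 1250

Aperture: f/11 → f/10 → f/9 → f/8 → f/7.1 → f/6.3 → f/5.6 → f/5 → f/4.5 → f/4 — 3 stops larger aperture (brighter).
Shutter speed: 1.6 → 2 → 2.5 → 3.2 → 4 → 5 → 6 — 2 stops slower (brighter).
Net change so far: 5 stops brighter. Offset with the ISO: 40000 → 32000 → 25600 → 20000 → 16000 → 12800 → 10000 → 8000 → 6400 → 5000 → 4000 → 3200 → 2500 → 2000 → 1600 → 1250.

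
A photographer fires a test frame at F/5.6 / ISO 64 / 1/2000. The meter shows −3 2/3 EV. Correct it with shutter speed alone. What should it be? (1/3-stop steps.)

Underexposed by 3 2/3 stops → need 3 2/3 stops brighter.
Shutter speed: 1/2000 → 1/1600 → 1/1250 → 1/1000 → 1/800 → 1/640 → 1/500 → 1/400 → 1/320 → 1/250 → 1/200 → 1/160.

1/160s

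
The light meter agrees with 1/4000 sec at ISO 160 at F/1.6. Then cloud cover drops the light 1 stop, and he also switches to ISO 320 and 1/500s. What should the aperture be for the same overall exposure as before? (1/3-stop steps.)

f/4.5

Scene light: 1 stop darker.
ISO: 160 → 200 → 250 → 320 — 1 stop higher (brighter).
Shutter speed: 1/4000 → 1/3200 → 1/2500 → 1/2000 → 1/1600 → 1/1250 → 1/1000 → 1/800 → 1/640 → 1/500 — 3 stops slower (brighter).
Net so far: 3 stops brighter. Aperture: f/1.6 → f/1.8 → f/2 → f/2.2 → f/2.5 → f/2.8 → f/3.2 → f/3.5 → f/4 → f/4.5.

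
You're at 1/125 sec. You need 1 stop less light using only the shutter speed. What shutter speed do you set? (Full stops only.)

1/250s

Shutter speed: 1/125 → 1/250 — 1 stop shorter (darker).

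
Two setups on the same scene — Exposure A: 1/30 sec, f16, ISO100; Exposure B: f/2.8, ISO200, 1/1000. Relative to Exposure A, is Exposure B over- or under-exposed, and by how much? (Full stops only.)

Aperture: f/16 → f/11 → f/8 → f/5.6 → f/4 → f/2.8 — 5 stops opened up (brighter).
Shutter speed: 1/30 → 1/60 → 1/125 → 1/250 → 1/500 → 1/1000 — 5 stops shorter (darker).
ISO: 100 → 200 — 1 stop higher (brighter).
Net: +5 −5 +1 = +1 stop.

1 stop brighter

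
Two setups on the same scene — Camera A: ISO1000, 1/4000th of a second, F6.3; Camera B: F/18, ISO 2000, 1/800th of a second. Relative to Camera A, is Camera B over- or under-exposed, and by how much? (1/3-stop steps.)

1/3 stop brighter

Aperture: f/6.3 → f/7.1 → f/8 → f/9 → f/10 → f/11 → f/13 → f/14 → f/16 → f/18 — 3 stops smaller aperture (darker).
Shutter speed: 1/4000 → 1/3200 → 1/2500 → 1/2000 → 1/1600 → 1/1250 → 1/1000 → 1/800 — 2 1/3 stops slower (brighter).
ISO: 1000 → 1250 → 1600 → 2000 — 1 stop raised (brighter).
Net: −3 +2 1/3 +1 = +1/3 stops.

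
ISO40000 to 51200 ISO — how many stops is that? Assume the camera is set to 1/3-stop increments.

1/3 stop

40000 → 51200 — count the steps: 1 third-stops = 1/3 stop.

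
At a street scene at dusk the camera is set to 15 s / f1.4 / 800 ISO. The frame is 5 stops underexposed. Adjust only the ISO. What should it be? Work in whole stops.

Underexposed by 5 stops → need 5 stops brighter.
ISO: 800 → 1600 → 3200 → 6400 → 12800 → 25600.

ISO 25600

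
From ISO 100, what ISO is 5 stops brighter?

ISO: 100 → 200 → 400 → 800 → 1600 → 3200 — 5 stops raised (brighter).

ISO 3200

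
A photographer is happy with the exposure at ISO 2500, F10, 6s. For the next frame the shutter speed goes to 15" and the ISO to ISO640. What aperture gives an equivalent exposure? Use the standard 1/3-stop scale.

f/8

Shutter speed: 6 → 8 → 10 → 13 → 15 — 1 1/3 stops longer (brighter).
ISO: 2500 → 2000 → 1600 → 1250 → 1000 → 800 → 640 — 2 stops lower (darker).
Net change so far: 2/3 stop darker. Offset with the aperture: f/10 → f/9 → f/8.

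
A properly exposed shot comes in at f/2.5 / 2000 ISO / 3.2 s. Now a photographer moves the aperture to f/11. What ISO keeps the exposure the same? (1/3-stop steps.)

Aperture: f/2.5 → f/2.8 → f/3.2 → f/3.5 → f/4 → f/4.5 → f/5 → f/5.6 → f/6.3 → f/7.1 → f/8 → f/9 → f/10 → f/11 — 4 1/3 stops narrower (darker).
Need 4 1/3 stops brighter from the ISO: 2000 → 2500 → 3200 → 4000 → 5000 → 6400 → 8000 → 10000 → 12800 → 16000 → 20000 → 25600 → 32000 → 40000.

ISO 40000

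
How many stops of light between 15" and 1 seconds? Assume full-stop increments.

15 → 8 → 4 → 2 → 1 — count the steps: 4 stops.

4 stops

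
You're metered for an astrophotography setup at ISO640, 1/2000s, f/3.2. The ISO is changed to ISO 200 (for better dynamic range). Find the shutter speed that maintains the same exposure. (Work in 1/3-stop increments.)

1/640s

ISO: 640 → 500 → 400 → 320 → 250 → 200 — 1 2/3 stops lower (darker).
Need 1 2/3 stops brighter from the shutter speed: 1/2000 → 1/1600 → 1/1250 → 1/1000 → 1/800 → 1/640.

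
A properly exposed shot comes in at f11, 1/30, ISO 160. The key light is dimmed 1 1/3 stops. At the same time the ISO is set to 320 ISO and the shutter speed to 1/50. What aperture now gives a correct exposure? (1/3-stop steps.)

Scene light: 1 1/3 stops darker.
ISO: 160 → 200 → 250 → 320 — 1 stop raised (brighter).
Shutter speed: 1/30 → 1/40 → 1/50 — 2/3 stop faster (darker).
Net so far: 1 stop darker. Aperture: f/11 → f/10 → f/9 → f/8.

f/8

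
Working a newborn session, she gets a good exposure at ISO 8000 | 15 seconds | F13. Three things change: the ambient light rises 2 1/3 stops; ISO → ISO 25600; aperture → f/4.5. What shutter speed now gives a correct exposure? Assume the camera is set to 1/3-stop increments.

1/8s

Scene light: 2 1/3 stops brighter.
ISO: 8000 → 10000 → 12800 → 16000 → 20000 → 25600 — 1 2/3 stops higher (brighter).
Aperture: f/13 → f/11 → f/10 → f/9 → f/8 → f/7.1 → f/6.3 → f/5.6 → f/5 → f/4.5 — 3 stops wider (brighter).
Net so far: 7 stops brighter. Shutter speed: 15 → 13 → 10 → 8 → 6 → 5 → 4 → 3.2 → 2.5 → 2 → 1.6 → 1.3 → 1 → 0.8 → 0.6 → 0.5 → 0.4 → 0.3 → 1/4 → 1/5 → 1/6 → 1/8.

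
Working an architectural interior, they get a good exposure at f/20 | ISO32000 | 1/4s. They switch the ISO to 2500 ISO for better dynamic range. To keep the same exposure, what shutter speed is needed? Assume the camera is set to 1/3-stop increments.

ISO: 32000 → 25600 → 20000 → 16000 → 12800 → 10000 → 8000 → 6400 → 5000 → 4000 → 3200 → 2500 — 3 2/3 stops lower (darker).
Need 3 2/3 stops brighter from the shutter speed: 1/4 → 0.3 → 0.4 → 0.5 → 0.6 → 0.8 → 1 → 1.3 → 1.6 → 2 → 2.5 → 3.2.

3.2 s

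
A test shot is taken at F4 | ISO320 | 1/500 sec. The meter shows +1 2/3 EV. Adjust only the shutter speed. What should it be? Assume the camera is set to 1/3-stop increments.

Overexposed by 1 2/3 stops → need 1 2/3 stops darker.
Shutter speed: 1/500 → 1/640 → 1/800 → 1/1000 → 1/1250 → 1/1600.

1/1600s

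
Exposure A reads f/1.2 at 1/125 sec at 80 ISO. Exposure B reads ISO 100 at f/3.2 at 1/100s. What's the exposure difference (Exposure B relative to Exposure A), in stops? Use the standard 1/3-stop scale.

2 stops darker

Aperture: f/1.2 → f/1.4 → f/1.6 → f/1.8 → f/2 → f/2.2 → f/2.5 → f/2.8 → f/3.2 — 2 2/3 stops smaller aperture (darker).
Shutter speed: 1/125 → 1/100 — 1/3 stop slower (brighter).
ISO: 80 → 100 — 1/3 stop higher (brighter).
Net: −2 2/3 +1/3 +1/3 = −2 stops.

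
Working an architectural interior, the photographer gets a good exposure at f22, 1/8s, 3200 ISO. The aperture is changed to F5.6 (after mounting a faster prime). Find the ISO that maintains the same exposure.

ISO 200

Aperture: f/22 → f/16 → f/11 → f/8 → f/5.6 — 4 stops larger aperture (brighter).
Need 4 stops darker from the ISO: 3200 → 1600 → 800 → 400 → 200.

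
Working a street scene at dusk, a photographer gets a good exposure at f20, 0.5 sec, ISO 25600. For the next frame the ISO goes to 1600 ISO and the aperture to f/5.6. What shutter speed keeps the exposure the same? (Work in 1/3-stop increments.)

ISO: 25600 → 20000 → 16000 → 12800 → 10000 → 8000 → 6400 → 5000 → 4000 → 3200 → 2500 → 2000 → 1600 — 4 stops dropped (darker).
Aperture: f/20 → f/18 → f/16 → f/14 → f/13 → f/11 → f/10 → f/9 → f/8 → f/7.1 → f/6.3 → f/5.6 — 3 2/3 stops opened up (brighter).
Net change so far: 1/3 stop darker. Offset with the shutter speed: 0.5 → 0.6.

0.6 s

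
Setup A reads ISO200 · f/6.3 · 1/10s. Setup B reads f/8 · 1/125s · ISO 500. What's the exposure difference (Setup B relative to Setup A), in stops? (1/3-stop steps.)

3 stops darker

Aperture: f/6.3 → f/7.1 → f/8 — 2/3 stop smaller aperture (darker).
Shutter speed: 1/10 → 1/13 → 1/15 → 1/20 → 1/25 → 1/30 → 1/40 → 1/50 → 1/60 → 1/80 → 1/100 → 1/125 — 3 2/3 stops shorter (darker).
ISO: 200 → 250 → 320 → 400 → 500 — 1 1/3 stops higher (brighter).
Net: −2/3 −3 2/3 +1 1/3 = −3 stops.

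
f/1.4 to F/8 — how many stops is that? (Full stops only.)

f/1.4 → f/2 → f/2.8 → f/4 → f/5.6 → f/8 — count the steps: 5 stops.

5 stops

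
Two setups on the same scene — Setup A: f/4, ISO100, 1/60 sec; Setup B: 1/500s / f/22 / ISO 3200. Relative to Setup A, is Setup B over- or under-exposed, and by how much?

3 stops darker

Aperture: f/4 → f/5.6 → f/8 → f/11 → f/16 → f/22 — 5 stops smaller aperture (darker).
Shutter speed: 1/60 → 1/125 → 1/250 → 1/500 — 3 stops shorter (darker).
ISO: 100 → 200 → 400 → 800 → 1600 → 3200 — 5 stops higher (brighter).
Net: −5 −3 +5 = −3 stops.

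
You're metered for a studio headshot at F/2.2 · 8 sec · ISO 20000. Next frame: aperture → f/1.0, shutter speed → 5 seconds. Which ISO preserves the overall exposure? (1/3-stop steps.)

ISO 6400

Aperture: f/2.2 → f/2 → f/1.8 → f/1.6 → f/1.4 → f/1.2 → f/1.1 → f/1.0 — 2 1/3 stops opened up (brighter).
Shutter speed: 8 → 6 → 5 — 2/3 stop faster (darker).
Net change so far: 1 2/3 stops brighter. Offset with the ISO: 20000 → 16000 → 12800 → 10000 → 8000 → 6400.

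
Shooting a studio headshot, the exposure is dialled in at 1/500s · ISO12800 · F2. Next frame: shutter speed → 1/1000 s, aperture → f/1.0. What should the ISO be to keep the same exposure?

Shutter speed: 1/500 → 1/1000 — 1 stop faster (darker).
Aperture: f/2 → f/1.4 → f/1.0 — 2 stops opened up (brighter).
Net change so far: 1 stop brighter. Offset with the ISO: 12800 → 6400.

ISO 6400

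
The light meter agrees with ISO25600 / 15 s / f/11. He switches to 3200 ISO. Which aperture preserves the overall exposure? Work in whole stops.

f/4

ISO: 25600 → 12800 → 6400 → 3200 — 3 stops lower (darker).
Need 3 stops brighter from the aperture: f/11 → f/8 → f/5.6 → f/4.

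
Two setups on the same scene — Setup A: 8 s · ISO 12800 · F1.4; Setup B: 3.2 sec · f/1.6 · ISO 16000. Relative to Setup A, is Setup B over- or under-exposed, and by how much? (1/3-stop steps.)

1 1/3 stops darker

Aperture: f/1.4 → f/1.6 — 1/3 stop stopped down (darker).
Shutter speed: 8 → 6 → 5 → 4 → 3.2 — 1 1/3 stops shorter (darker).
ISO: 12800 → 16000 — 1/3 stop raised (brighter).
Net: −1/3 −1 1/3 +1/3 = −1 1/3 stops.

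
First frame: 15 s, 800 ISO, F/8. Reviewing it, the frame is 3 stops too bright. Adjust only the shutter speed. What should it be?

Overexposed by 3 stops → need 3 stops darker.
Shutter speed: 15 → 8 → 4 → 2.

2 s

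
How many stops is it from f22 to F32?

1 stop

f/22 → f/32 — count the steps: 1 stop.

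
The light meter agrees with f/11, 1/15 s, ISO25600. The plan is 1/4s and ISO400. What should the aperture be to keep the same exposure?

Shutter speed: 1/15 → 1/8 → 1/4 — 2 stops slower (brighter).
ISO: 25600 → 12800 → 6400 → 3200 → 1600 → 800 → 400 — 6 stops dropped (darker).
Net change so far: 4 stops darker. Offset with the aperture: f/11 → f/8 → f/5.6 → f/4 → f/2.8.

f/2.8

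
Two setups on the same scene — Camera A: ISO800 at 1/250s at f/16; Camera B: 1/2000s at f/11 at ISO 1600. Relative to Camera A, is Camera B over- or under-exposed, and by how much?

Aperture: f/16 → f/11 — 1 stop wider (brighter).
Shutter speed: 1/250 → 1/500 → 1/1000 → 1/2000 — 3 stops shorter (darker).
ISO: 800 → 1600 — 1 stop higher (brighter).
Net: +1 −3 +1 = −1 stop.

1 stop darker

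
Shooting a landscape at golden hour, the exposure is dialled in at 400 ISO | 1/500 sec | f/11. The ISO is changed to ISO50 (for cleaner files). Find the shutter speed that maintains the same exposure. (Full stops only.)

ISO: 400 → 200 → 100 → 50 — 3 stops lower (darker).
Need 3 stops brighter from the shutter speed: 1/500 → 1/250 → 1/125 → 1/60.

1/60s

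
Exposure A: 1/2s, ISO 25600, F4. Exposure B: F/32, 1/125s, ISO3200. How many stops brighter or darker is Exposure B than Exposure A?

Aperture: f/4 → f/5.6 → f/8 → f/11 → f/16 → f/22 → f/32 — 6 stops stopped down (darker).
Shutter speed: 1/2 → 1/4 → 1/8 → 1/15 → 1/30 → 1/60 → 1/125 — 6 stops shorter (darker).
ISO: 25600 → 12800 → 6400 → 3200 — 3 stops dropped (darker).
Net: −6 −6 −3 = −15 stops.

15 stops darker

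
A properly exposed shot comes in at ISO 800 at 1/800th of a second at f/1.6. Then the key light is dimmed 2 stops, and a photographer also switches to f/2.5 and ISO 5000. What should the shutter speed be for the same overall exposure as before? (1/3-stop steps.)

Scene light: 2 stops darker.
Aperture: f/1.6 → f/1.8 → f/2 → f/2.2 → f/2.5 — 1 1/3 stops narrower (darker).
ISO: 800 → 1000 → 1250 → 1600 → 2000 → 2500 → 3200 → 4000 → 5000 — 2 2/3 stops higher (brighter).
Net so far: 2/3 stop darker. Shutter speed: 1/800 → 1/640 → 1/500.

1/500s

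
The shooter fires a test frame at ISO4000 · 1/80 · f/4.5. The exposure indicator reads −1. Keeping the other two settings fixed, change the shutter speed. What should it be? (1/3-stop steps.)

1/40s

Underexposed by 1 stop → need 1 stop brighter.
Shutter speed: 1/80 → 1/60 → 1/50 → 1/40.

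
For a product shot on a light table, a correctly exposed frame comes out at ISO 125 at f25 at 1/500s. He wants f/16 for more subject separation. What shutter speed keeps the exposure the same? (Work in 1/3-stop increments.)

Aperture: f/25 → f/22 → f/20 → f/18 → f/16 — 1 1/3 stops opened up (brighter).
Need 1 1/3 stops darker from the shutter speed: 1/500 → 1/640 → 1/800 → 1/1000 → 1/1250.

1/1250s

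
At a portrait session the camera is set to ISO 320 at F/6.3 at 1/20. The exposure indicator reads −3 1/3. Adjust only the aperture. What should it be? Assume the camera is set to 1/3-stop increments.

f/2

Underexposed by 3 1/3 stops → need 3 1/3 stops brighter.
Aperture: f/6.3 → f/5.6 → f/5 → f/4.5 → f/4 → f/3.5 → f/3.2 → f/2.8 → f/2.5 → f/2.2 → f/2.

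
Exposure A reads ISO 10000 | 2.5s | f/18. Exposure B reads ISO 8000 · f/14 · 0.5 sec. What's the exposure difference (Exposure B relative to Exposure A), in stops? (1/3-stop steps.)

Aperture: f/18 → f/16 → f/14 — 2/3 stop wider (brighter).
Shutter speed: 2.5 → 2 → 1.6 → 1.3 → 1 → 0.8 → 0.6 → 0.5 — 2 1/3 stops shorter (darker).
ISO: 10000 → 8000 — 1/3 stop lower (darker).
Net: +2/3 −2 1/3 −1/3 = −2 stops.

2 stops darker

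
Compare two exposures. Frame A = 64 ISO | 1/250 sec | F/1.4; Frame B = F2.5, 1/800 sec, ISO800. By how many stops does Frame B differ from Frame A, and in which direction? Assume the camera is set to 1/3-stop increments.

1/3 stop brighter

Aperture: f/1.4 → f/1.6 → f/1.8 → f/2 → f/2.2 → f/2.5 — 1 2/3 stops narrower (darker).
Shutter speed: 1/250 → 1/320 → 1/400 → 1/500 → 1/640 → 1/800 — 1 2/3 stops faster (darker).
ISO: 64 → 80 → 100 → 125 → 160 → 200 → 250 → 320 → 400 → 500 → 640 → 800 — 3 2/3 stops higher (brighter).
Net: −1 2/3 −1 2/3 +3 2/3 = +1/3 stops.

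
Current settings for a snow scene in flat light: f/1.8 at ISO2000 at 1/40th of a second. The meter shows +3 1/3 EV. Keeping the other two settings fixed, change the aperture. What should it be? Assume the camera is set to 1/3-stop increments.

f/5.6

Overexposed by 3 1/3 stops → need 3 1/3 stops darker.
Aperture: f/1.8 → f/2 → f/2.2 → f/2.5 → f/2.8 → f/3.2 → f/3.5 → f/4 → f/4.5 → f/5 → f/5.6.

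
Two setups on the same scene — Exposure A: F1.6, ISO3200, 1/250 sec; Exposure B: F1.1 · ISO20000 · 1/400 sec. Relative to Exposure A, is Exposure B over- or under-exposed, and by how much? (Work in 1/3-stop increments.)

3 stops brighter

Aperture: f/1.6 → f/1.4 → f/1.2 → f/1.1 — 1 stop wider (brighter).
Shutter speed: 1/250 → 1/320 → 1/400 — 2/3 stop shorter (darker).
ISO: 3200 → 4000 → 5000 → 6400 → 8000 → 10000 → 12800 → 16000 → 20000 — 2 2/3 stops higher (brighter).
Net: +1 −2/3 +2 2/3 = +3 stops.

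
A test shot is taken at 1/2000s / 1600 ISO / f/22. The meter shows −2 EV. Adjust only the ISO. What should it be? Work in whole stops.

Underexposed by 2 stops → need 2 stops brighter.
ISO: 1600 → 3200 → 6400.

ISO 6400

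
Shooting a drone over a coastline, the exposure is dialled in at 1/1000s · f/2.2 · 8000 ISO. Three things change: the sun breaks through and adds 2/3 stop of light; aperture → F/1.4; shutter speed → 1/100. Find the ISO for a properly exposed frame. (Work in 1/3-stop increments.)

ISO 200

Scene light: 2/3 stop brighter.
Aperture: f/2.2 → f/2 → f/1.8 → f/1.6 → f/1.4 — 1 1/3 stops opened up (brighter).
Shutter speed: 1/1000 → 1/800 → 1/640 → 1/500 → 1/400 → 1/320 → 1/250 → 1/200 → 1/160 → 1/125 → 1/100 — 3 1/3 stops slower (brighter).
Net so far: 5 1/3 stops brighter. ISO: 8000 → 6400 → 5000 → 4000 → 3200 → 2500 → 2000 → 1600 → 1250 → 1000 → 800 → 640 → 500 → 400 → 320 → 250 → 200.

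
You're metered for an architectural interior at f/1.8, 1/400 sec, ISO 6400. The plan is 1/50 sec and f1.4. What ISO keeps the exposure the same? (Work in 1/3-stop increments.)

Shutter speed: 1/400 → 1/320 → 1/250 → 1/200 → 1/160 → 1/125 → 1/100 → 1/80 → 1/60 → 1/50 — 3 stops longer (brighter).
Aperture: f/1.8 → f/1.6 → f/1.4 — 2/3 stop larger aperture (brighter).
Net change so far: 3 2/3 stops brighter. Offset with the ISO: 6400 → 5000 → 4000 → 3200 → 2500 → 2000 → 1600 → 1250 → 1000 → 800 → 640 → 500.

ISO 500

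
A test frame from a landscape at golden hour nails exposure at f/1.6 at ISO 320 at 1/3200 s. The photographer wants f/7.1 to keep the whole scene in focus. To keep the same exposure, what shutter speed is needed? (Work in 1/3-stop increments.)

1/160s

Aperture: f/1.6 → f/1.8 → f/2 → f/2.2 → f/2.5 → f/2.8 → f/3.2 → f/3.5 → f/4 → f/4.5 → f/5 → f/5.6 → f/6.3 → f/7.1 — 4 1/3 stops smaller aperture (darker).
Need 4 1/3 stops brighter from the shutter speed: 1/3200 → 1/2500 → 1/2000 → 1/1600 → 1/1250 → 1/1000 → 1/800 → 1/640 → 1/500 → 1/400 → 1/320 → 1/250 → 1/200 → 1/160.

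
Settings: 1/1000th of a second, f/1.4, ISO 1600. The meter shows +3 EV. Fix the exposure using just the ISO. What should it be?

Overexposed by 3 stops → need 3 stops darker.
ISO: 1600 → 800 → 400 → 200.

ISO 200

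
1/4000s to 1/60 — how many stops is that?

1/4000 → 1/2000 → 1/1000 → 1/500 → 1/250 → 1/125 → 1/60 — count the steps: 6 stops.

6 stops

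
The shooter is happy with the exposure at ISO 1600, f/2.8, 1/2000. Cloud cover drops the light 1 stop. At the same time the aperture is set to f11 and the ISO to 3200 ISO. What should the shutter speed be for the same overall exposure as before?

Scene light: 1 stop darker.
Aperture: f/2.8 → f/4 → f/5.6 → f/8 → f/11 — 4 stops smaller aperture (darker).
ISO: 1600 → 3200 — 1 stop higher (brighter).
Net so far: 4 stops darker. Shutter speed: 1/2000 → 1/1000 → 1/500 → 1/250 → 1/125.

1/125s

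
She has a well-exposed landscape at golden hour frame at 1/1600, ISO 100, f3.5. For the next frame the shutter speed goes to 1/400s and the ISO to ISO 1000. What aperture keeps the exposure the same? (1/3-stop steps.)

f/22

Shutter speed: 1/1600 → 1/1250 → 1/1000 → 1/800 → 1/640 → 1/500 → 1/400 — 2 stops slower (brighter).
ISO: 100 → 125 → 160 → 200 → 250 → 320 → 400 → 500 → 640 → 800 → 1000 — 3 1/3 stops higher (brighter).
Net change so far: 5 1/3 stops brighter. Offset with the aperture: f/3.5 → f/4 → f/4.5 → f/5 → f/5.6 → f/6.3 → f/7.1 → f/8 → f/9 → f/10 → f/11 → f/13 → f/14 → f/16 → f/18 → f/20 → f/22.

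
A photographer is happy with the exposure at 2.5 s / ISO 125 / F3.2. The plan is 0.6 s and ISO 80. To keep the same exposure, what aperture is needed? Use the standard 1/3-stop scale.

Shutter speed: 2.5 → 2 → 1.6 → 1.3 → 1 → 0.8 → 0.6 — 2 stops faster (darker).
ISO: 125 → 100 → 80 — 2/3 stop lower (darker).
Net change so far: 2 2/3 stops darker. Offset with the aperture: f/3.2 → f/2.8 → f/2.5 → f/2.2 → f/2 → f/1.8 → f/1.6 → f/1.4 → f/1.2.

f/1.2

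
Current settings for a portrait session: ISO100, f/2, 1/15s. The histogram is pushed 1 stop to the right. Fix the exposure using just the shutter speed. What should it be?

1/30s

Overexposed by 1 stop → need 1 stop darker.
Shutter speed: 1/15 → 1/30.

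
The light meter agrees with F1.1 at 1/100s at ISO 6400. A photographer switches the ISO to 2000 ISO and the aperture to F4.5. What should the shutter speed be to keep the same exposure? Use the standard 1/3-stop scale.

ISO: 6400 → 5000 → 4000 → 3200 → 2500 → 2000 — 1 2/3 stops lower (darker).
Aperture: f/1.1 → f/1.2 → f/1.4 → f/1.6 → f/1.8 → f/2 → f/2.2 → f/2.5 → f/2.8 → f/3.2 → f/3.5 → f/4 → f/4.5 — 4 stops smaller aperture (darker).
Net change so far: 5 2/3 stops darker. Offset with the shutter speed: 1/100 → 1/80 → 1/60 → 1/50 → 1/40 → 1/30 → 1/25 → 1/20 → 1/15 → 1/13 → 1/10 → 1/8 → 1/6 → 1/5 → 1/4 → 0.3 → 0.4 → 0.5.

0.5 s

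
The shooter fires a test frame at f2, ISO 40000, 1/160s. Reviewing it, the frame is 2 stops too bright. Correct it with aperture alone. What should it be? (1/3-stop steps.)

f/4

Overexposed by 2 stops → need 2 stops darker.
Aperture: f/2 → f/2.2 → f/2.5 → f/2.8 → f/3.2 → f/3.5 → f/4.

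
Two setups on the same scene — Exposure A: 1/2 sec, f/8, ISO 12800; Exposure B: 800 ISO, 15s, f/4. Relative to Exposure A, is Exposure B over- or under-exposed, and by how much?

Aperture: f/8 → f/5.6 → f/4 — 2 stops larger aperture (brighter).
Shutter speed: 1/2 → 1 → 2 → 4 → 8 → 15 — 5 stops longer (brighter).
ISO: 12800 → 6400 → 3200 → 1600 → 800 — 4 stops lower (darker).
Net: +2 +5 −4 = +3 stops.

3 stops brighter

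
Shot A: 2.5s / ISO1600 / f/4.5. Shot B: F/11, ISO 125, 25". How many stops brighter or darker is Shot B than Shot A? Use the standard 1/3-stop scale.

3 stops darker

Aperture: f/4.5 → f/5 → f/5.6 → f/6.3 → f/7.1 → f/8 → f/9 → f/10 → f/11 — 2 2/3 stops narrower (darker).
Shutter speed: 2.5 → 3.2 → 4 → 5 → 6 → 8 → 10 → 13 → 15 → 20 → 25 — 3 1/3 stops slower (brighter).
ISO: 1600 → 1250 → 1000 → 800 → 640 → 500 → 400 → 320 → 250 → 200 → 160 → 125 — 3 2/3 stops lower (darker).
Net: −2 2/3 +3 1/3 −3 2/3 = −3 stops.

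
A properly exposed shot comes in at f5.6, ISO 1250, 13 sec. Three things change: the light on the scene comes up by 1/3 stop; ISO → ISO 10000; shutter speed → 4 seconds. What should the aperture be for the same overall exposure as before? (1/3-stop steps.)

f/10

Scene light: 1/3 stop brighter.
ISO: 1250 → 1600 → 2000 → 2500 → 3200 → 4000 → 5000 → 6400 → 8000 → 10000 — 3 stops raised (brighter).
Shutter speed: 13 → 10 → 8 → 6 → 5 → 4 — 1 2/3 stops faster (darker).
Net so far: 1 2/3 stops brighter. Aperture: f/5.6 → f/6.3 → f/7.1 → f/8 → f/9 → f/10.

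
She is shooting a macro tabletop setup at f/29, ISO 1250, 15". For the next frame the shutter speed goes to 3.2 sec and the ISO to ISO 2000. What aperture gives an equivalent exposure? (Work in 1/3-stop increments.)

f/16

Shutter speed: 15 → 13 → 10 → 8 → 6 → 5 → 4 → 3.2 — 2 1/3 stops shorter (darker).
ISO: 1250 → 1600 → 2000 — 2/3 stop raised (brighter).
Net change so far: 1 2/3 stops darker. Offset with the aperture: f/29 → f/25 → f/22 → f/20 → f/18 → f/16.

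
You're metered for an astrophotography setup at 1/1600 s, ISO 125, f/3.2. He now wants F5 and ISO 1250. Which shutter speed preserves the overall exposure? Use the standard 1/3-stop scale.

1/6400s

Aperture: f/3.2 → f/3.5 → f/4 → f/4.5 → f/5 — 1 1/3 stops narrower (darker).
ISO: 125 → 160 → 200 → 250 → 320 → 400 → 500 → 640 → 800 → 1000 → 1250 — 3 1/3 stops higher (brighter).
Net change so far: 2 stops brighter. Offset with the shutter speed: 1/1600 → 1/2000 → 1/2500 → 1/3200 → 1/4000 → 1/5000 → 1/6400.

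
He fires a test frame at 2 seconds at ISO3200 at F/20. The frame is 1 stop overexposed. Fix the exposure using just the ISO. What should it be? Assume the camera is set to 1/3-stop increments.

Overexposed by 1 stop → need 1 stop darker.
ISO: 3200 → 2500 → 2000 → 1600.

ISO 1600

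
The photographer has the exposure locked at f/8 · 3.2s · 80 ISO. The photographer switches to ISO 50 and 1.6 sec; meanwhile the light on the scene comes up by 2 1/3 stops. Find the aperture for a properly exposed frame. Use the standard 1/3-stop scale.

Scene light: 2 1/3 stops brighter.
ISO: 80 → 64 → 50 — 2/3 stop lower (darker).
Shutter speed: 3.2 → 2.5 → 2 → 1.6 — 1 stop faster (darker).
Net so far: 2/3 stop brighter. Aperture: f/8 → f/9 → f/10.

f/10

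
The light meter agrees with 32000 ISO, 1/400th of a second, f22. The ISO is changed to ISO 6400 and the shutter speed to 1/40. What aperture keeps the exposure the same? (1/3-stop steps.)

f/32

ISO: 32000 → 25600 → 20000 → 16000 → 12800 → 10000 → 8000 → 6400 — 2 1/3 stops dropped (darker).
Shutter speed: 1/400 → 1/320 → 1/250 → 1/200 → 1/160 → 1/125 → 1/100 → 1/80 → 1/60 → 1/50 → 1/40 — 3 1/3 stops slower (brighter).
Net change so far: 1 stop brighter. Offset with the aperture: f/22 → f/25 → f/29 → f/32.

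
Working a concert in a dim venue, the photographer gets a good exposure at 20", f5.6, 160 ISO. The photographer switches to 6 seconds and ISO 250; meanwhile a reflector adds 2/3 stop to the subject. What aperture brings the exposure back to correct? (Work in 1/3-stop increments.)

f/5

Scene light: 2/3 stop brighter.
Shutter speed: 20 → 15 → 13 → 10 → 8 → 6 — 1 2/3 stops faster (darker).
ISO: 160 → 200 → 250 — 2/3 stop higher (brighter).
Net so far: 1/3 stop darker. Aperture: f/5.6 → f/5.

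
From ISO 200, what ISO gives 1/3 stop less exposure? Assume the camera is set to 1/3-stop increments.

ISO: 200 → 160 — 1/3 stop lower (darker).

ISO 160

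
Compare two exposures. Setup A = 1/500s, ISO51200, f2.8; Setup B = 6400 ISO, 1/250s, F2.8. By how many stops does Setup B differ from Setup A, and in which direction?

2 stops darker

Aperture: unchanged.
Shutter speed: 1/500 → 1/250 — 1 stop longer (brighter).
ISO: 51200 → 25600 → 12800 → 6400 — 3 stops lower (darker).
Net: +1 −3 = −2 stops.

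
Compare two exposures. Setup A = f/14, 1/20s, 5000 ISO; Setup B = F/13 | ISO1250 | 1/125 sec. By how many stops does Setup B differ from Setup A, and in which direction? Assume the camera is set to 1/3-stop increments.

Aperture: f/14 → f/13 — 1/3 stop wider (brighter).
Shutter speed: 1/20 → 1/25 → 1/30 → 1/40 → 1/50 → 1/60 → 1/80 → 1/100 → 1/125 — 2 2/3 stops faster (darker).
ISO: 5000 → 4000 → 3200 → 2500 → 2000 → 1600 → 1250 — 2 stops dropped (darker).
Net: +1/3 −2 2/3 −2 = −4 1/3 stops.

4 1/3 stops darker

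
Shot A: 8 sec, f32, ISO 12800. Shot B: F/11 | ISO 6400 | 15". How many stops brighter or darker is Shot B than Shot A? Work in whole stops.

3 stops brighter

Aperture: f/32 → f/22 → f/16 → f/11 — 3 stops opened up (brighter).
Shutter speed: 8 → 15 — 1 stop longer (brighter).
ISO: 12800 → 6400 — 1 stop dropped (darker).
Net: +3 +1 −1 = +3 stops.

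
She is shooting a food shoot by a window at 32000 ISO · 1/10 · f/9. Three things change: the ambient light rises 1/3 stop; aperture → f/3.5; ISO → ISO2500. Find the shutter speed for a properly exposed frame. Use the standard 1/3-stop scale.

Scene light: 1/3 stop brighter.
Aperture: f/9 → f/8 → f/7.1 → f/6.3 → f/5.6 → f/5 → f/4.5 → f/4 → f/3.5 — 2 2/3 stops larger aperture (brighter).
ISO: 32000 → 25600 → 20000 → 16000 → 12800 → 10000 → 8000 → 6400 → 5000 → 4000 → 3200 → 2500 — 3 2/3 stops dropped (darker).
Net so far: 2/3 stop darker. Shutter speed: 1/10 → 1/8 → 1/6.

1/6s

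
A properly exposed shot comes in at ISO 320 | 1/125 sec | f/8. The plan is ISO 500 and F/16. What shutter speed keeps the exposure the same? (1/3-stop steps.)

1/50s

ISO: 320 → 400 → 500 — 2/3 stop raised (brighter).
Aperture: f/8 → f/9 → f/10 → f/11 → f/13 → f/14 → f/16 — 2 stops narrower (darker).
Net change so far: 1 1/3 stops darker. Offset with the shutter speed: 1/125 → 1/100 → 1/80 → 1/60 → 1/50.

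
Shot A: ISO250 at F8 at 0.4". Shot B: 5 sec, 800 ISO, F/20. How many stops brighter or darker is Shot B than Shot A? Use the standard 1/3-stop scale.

Aperture: f/8 → f/9 → f/10 → f/11 → f/13 → f/14 → f/16 → f/18 → f/20 — 2 2/3 stops stopped down (darker).
Shutter speed: 0.4 → 0.5 → 0.6 → 0.8 → 1 → 1.3 → 1.6 → 2 → 2.5 → 3.2 → 4 → 5 — 3 2/3 stops slower (brighter).
ISO: 250 → 320 → 400 → 500 → 640 → 800 — 1 2/3 stops raised (brighter).
Net: −2 2/3 +3 2/3 +1 2/3 = +2 2/3 stops.

2 2/3 stops brighter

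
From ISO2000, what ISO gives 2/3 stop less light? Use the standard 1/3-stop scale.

ISO 1250

ISO: 2000 → 1600 → 1250 — 2/3 stop dropped (darker).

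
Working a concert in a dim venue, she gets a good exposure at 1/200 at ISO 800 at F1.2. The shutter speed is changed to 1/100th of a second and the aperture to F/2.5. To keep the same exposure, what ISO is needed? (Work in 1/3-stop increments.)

Shutter speed: 1/200 → 1/160 → 1/125 → 1/100 — 1 stop longer (brighter).
Aperture: f/1.2 → f/1.4 → f/1.6 → f/1.8 → f/2 → f/2.2 → f/2.5 — 2 stops narrower (darker).
Net change so far: 1 stop darker. Offset with the ISO: 800 → 1000 → 1250 → 1600.

ISO 1600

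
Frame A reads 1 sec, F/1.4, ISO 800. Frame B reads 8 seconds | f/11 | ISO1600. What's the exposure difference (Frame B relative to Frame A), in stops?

2 stops darker

Aperture: f/1.4 → f/2 → f/2.8 → f/4 → f/5.6 → f/8 → f/11 — 6 stops smaller aperture (darker).
Shutter speed: 1 → 2 → 4 → 8 — 3 stops slower (brighter).
ISO: 800 → 1600 — 1 stop higher (brighter).
Net: −6 +3 +1 = −2 stops.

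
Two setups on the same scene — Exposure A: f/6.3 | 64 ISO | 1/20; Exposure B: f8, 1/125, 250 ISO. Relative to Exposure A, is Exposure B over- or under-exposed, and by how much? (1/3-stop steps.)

1 1/3 stops darker

Aperture: f/6.3 → f/7.1 → f/8 — 2/3 stop stopped down (darker).
Shutter speed: 1/20 → 1/25 → 1/30 → 1/40 → 1/50 → 1/60 → 1/80 → 1/100 → 1/125 — 2 2/3 stops shorter (darker).
ISO: 64 → 80 → 100 → 125 → 160 → 200 → 250 — 2 stops raised (brighter).
Net: −2/3 −2 2/3 +2 = −1 1/3 stops.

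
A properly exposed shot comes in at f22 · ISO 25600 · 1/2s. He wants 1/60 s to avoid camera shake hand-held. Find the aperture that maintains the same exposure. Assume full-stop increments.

Shutter speed: 1/2 → 1/4 → 1/8 → 1/15 → 1/30 → 1/60 — 5 stops shorter (darker).
Need 5 stops brighter from the aperture: f/22 → f/16 → f/11 → f/8 → f/5.6 → f/4.

f/4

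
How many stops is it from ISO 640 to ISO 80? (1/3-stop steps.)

3 stops

640 → 500 → 400 → 320 → 250 → 200 → 160 → 125 → 100 → 80 — count the steps: 9 third-stops = 3 stops.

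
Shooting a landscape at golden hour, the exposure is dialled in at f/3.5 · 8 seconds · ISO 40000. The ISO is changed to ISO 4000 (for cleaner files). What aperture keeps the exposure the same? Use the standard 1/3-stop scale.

f/1.1

ISO: 40000 → 32000 → 25600 → 20000 → 16000 → 12800 → 10000 → 8000 → 6400 → 5000 → 4000 — 3 1/3 stops lower (darker).
Need 3 1/3 stops brighter from the aperture: f/3.5 → f/3.2 → f/2.8 → f/2.5 → f/2.2 → f/2 → f/1.8 → f/1.6 → f/1.4 → f/1.2 → f/1.1.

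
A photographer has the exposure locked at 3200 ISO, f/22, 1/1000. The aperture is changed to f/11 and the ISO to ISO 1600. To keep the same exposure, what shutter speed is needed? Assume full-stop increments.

Aperture: f/22 → f/16 → f/11 — 2 stops larger aperture (brighter).
ISO: 3200 → 1600 — 1 stop dropped (darker).
Net change so far: 1 stop brighter. Offset with the shutter speed: 1/1000 → 1/2000.

1/2000s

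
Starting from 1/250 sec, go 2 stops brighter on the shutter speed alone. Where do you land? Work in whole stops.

1/60s

Shutter speed: 1/250 → 1/125 → 1/60 — 2 stops slower (brighter).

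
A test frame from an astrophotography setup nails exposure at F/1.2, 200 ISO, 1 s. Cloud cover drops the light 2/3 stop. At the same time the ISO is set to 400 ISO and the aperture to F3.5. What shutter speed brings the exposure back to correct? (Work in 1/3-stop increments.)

Scene light: 2/3 stop darker.
ISO: 200 → 250 → 320 → 400 — 1 stop higher (brighter).
Aperture: f/1.2 → f/1.4 → f/1.6 → f/1.8 → f/2 → f/2.2 → f/2.5 → f/2.8 → f/3.2 → f/3.5 — 3 stops narrower (darker).
Net so far: 2 2/3 stops darker. Shutter speed: 1 → 1.3 → 1.6 → 2 → 2.5 → 3.2 → 4 → 5 → 6.

6 s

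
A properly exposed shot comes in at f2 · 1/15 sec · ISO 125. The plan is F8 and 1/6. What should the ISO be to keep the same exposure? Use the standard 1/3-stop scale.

ISO 800

Aperture: f/2 → f/2.2 → f/2.5 → f/2.8 → f/3.2 → f/3.5 → f/4 → f/4.5 → f/5 → f/5.6 → f/6.3 → f/7.1 → f/8 — 4 stops smaller aperture (darker).
Shutter speed: 1/15 → 1/13 → 1/10 → 1/8 → 1/6 — 1 1/3 stops slower (brighter).
Net change so far: 2 2/3 stops darker. Offset with the ISO: 125 → 160 → 200 → 250 → 320 → 400 → 500 → 640 → 800.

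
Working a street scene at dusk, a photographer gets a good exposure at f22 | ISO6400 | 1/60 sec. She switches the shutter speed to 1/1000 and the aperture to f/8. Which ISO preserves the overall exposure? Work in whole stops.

Shutter speed: 1/60 → 1/125 → 1/250 → 1/500 → 1/1000 — 4 stops shorter (darker).
Aperture: f/22 → f/16 → f/11 → f/8 — 3 stops larger aperture (brighter).
Net change so far: 1 stop darker. Offset with the ISO: 6400 → 12800.

ISO 12800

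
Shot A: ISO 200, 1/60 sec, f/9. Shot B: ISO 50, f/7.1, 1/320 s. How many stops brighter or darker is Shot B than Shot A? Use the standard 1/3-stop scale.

3 2/3 stops darker

Aperture: f/9 → f/8 → f/7.1 — 2/3 stop larger aperture (brighter).
Shutter speed: 1/60 → 1/80 → 1/100 → 1/125 → 1/160 → 1/200 → 1/250 → 1/320 — 2 1/3 stops shorter (darker).
ISO: 200 → 160 → 125 → 100 → 80 → 64 → 50 — 2 stops dropped (darker).
Net: +2/3 −2 1/3 −2 = −3 2/3 stops.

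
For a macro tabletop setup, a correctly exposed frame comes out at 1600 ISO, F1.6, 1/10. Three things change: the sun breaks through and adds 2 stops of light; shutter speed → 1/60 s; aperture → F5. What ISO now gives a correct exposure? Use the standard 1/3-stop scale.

Scene light: 2 stops brighter.
Shutter speed: 1/10 → 1/13 → 1/15 → 1/20 → 1/25 → 1/30 → 1/40 → 1/50 → 1/60 — 2 2/3 stops shorter (darker).
Aperture: f/1.6 → f/1.8 → f/2 → f/2.2 → f/2.5 → f/2.8 → f/3.2 → f/3.5 → f/4 → f/4.5 → f/5 — 3 1/3 stops smaller aperture (darker).
Net so far: 4 stops darker. ISO: 1600 → 2000 → 2500 → 3200 → 4000 → 5000 → 6400 → 8000 → 10000 → 12800 → 16000 → 20000 → 25600.

ISO 25600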